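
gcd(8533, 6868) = 1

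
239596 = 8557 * 28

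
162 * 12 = 1944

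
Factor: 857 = 857^1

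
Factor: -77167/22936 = -1 * 2^ (-3) * 47^ (-1) * 61^ (-1) * 77167^1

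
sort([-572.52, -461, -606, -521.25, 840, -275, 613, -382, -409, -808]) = [-808, -606, -572.52, -521.25, -461, -409, -382, -275, 613, 840]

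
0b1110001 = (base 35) 38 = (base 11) a3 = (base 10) 113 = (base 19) 5i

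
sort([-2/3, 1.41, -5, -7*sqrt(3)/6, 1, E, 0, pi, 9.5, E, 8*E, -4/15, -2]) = [-5, -7*sqrt(3)/6, -2, -2/3, -4/15, 0, 1, 1.41, E, E, pi, 9.5, 8*E]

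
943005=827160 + 115845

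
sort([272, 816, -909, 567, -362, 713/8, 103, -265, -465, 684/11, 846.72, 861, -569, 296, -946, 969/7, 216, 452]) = [-946, -909, -569, -465, -362, -265, 684/11, 713/8, 103, 969/7, 216, 272, 296, 452, 567, 816, 846.72, 861]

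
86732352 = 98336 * 882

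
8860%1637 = 675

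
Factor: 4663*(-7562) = -1*2^1*19^1*199^1*4663^1 = -35261606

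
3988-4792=-804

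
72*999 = 71928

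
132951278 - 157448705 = -24497427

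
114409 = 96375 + 18034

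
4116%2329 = 1787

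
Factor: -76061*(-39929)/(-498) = -1*2^(-1)*3^(-1)*23^1*83^(-1)*3307^1*39929^1 = -3037039669/498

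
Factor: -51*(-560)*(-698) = -1*2^5*3^1*5^1*7^1*17^1*349^1 = -19934880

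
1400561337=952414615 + 448146722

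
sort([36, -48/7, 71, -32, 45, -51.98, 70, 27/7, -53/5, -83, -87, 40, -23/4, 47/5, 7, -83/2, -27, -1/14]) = [-87, -83, -51.98, -83/2, -32, -27, -53/5, -48/7, -23/4, -1/14, 27/7, 7, 47/5, 36, 40, 45, 70, 71]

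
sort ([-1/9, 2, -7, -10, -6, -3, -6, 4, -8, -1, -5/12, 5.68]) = [-10, -8, -7, -6, -6, -3, -1, -5/12, -1/9, 2, 4, 5.68]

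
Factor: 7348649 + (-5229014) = 3^3*5^1*7^1*2243^1 = 2119635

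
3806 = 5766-1960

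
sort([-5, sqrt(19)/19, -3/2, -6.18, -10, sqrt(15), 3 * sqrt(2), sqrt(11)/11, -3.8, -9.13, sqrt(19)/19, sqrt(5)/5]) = [-10, -9.13, -6.18, -5, -3.8, -3/2, sqrt(19)/19, sqrt(19)/19, sqrt(11)/11, sqrt(5)/5, sqrt(15), 3 * sqrt(2)]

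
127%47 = 33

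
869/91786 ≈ 0.00947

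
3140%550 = 390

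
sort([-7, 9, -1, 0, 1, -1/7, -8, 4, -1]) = [-8, -7, -1, -1, -1/7, 0, 1, 4, 9]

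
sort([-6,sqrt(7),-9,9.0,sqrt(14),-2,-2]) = [-9,-6,-2,-2,sqrt(7),sqrt(14),9.0]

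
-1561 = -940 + -621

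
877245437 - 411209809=466035628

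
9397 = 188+9209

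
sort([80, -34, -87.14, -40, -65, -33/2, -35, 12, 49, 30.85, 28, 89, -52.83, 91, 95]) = [-87.14, -65, -52.83, -40, -35, -34, -33/2, 12, 28, 30.85, 49, 80, 89, 91, 95]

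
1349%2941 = 1349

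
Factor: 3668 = 2^2*7^1*131^1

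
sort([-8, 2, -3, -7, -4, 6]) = [-8, -7, -4, -3, 2, 6]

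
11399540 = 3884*2935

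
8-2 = 6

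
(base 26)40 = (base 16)68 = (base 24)48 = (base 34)32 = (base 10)104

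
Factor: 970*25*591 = 2^1*3^1*5^3*97^1*197^1 = 14331750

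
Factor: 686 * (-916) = -1 * 2^3 * 7^3 * 229^1 = -628376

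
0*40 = 0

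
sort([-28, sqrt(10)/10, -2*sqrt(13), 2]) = [-28, -2*sqrt(13), sqrt(10)/10, 2]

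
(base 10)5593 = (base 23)ad4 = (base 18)h4d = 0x15d9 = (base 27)7i4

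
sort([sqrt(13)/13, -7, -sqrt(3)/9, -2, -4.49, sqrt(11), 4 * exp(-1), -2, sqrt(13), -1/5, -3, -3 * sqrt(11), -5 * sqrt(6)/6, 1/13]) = [-3 * sqrt(11), -7, -4.49, -3, -5 * sqrt(6)/6, -2, -2, -1/5, -sqrt(3)/9, 1/13, sqrt(13)/13, 4 * exp(-1), sqrt(11), sqrt(13)]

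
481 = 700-219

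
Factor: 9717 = 3^1*41^1*79^1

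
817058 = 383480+433578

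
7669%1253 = 151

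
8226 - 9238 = -1012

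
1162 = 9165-8003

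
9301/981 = 9+472/981 ≈ 9.48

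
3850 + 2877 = 6727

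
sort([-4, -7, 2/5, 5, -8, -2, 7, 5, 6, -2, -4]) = [-8, -7, -4, -4, -2, -2, 2/5, 5, 5, 6, 7]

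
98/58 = 1+20/29 ≈ 1.69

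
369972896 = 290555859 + 79417037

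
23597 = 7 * 3371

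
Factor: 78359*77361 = 3^1*107^1*127^1*241^1*617^1 = 6061930599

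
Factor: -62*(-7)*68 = 2^3*7^1*17^1*31^1 = 29512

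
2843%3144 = 2843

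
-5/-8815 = 1/1763≈0.000567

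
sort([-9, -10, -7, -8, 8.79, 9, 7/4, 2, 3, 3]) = [-10, -9, -8, -7, 7/4, 2, 3, 3, 8.79, 9]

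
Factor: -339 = -1 * 3^1 * 113^1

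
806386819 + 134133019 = 940519838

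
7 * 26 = 182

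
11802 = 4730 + 7072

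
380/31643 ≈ 0.0120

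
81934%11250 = 3184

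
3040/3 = 1013 + 1/3≈1013.33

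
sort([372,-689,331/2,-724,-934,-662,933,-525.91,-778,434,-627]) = [-934,-778,-724,-689,-662,-627,-525.91,331/2,372,434,933]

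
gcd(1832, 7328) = 1832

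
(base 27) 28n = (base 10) 1697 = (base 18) 545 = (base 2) 11010100001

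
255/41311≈0.00617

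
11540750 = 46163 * 250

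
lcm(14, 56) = 56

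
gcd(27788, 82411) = 1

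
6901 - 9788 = -2887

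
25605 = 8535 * 3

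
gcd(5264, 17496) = 8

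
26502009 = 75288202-48786193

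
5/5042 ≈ 0.000992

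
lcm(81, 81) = 81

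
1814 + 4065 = 5879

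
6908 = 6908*1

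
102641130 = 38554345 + 64086785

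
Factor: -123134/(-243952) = 2^(-3) * 11^1 * 29^1 * 79^(-1) = 319/632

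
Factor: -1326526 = -1 * 2^1 * 663263^1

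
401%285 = 116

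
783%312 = 159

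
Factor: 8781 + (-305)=2^2*13^1*163^1=8476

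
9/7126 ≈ 0.00126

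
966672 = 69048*14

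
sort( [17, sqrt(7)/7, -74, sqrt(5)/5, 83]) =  [-74, sqrt(7)/7, sqrt(5)/5, 17, 83]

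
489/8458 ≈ 0.0578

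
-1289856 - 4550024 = -5839880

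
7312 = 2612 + 4700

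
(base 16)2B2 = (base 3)221120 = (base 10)690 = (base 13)411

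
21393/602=35 + 323/602 ≈ 35.54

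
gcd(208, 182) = 26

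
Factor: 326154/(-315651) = -1 * 2^1 * 7^(-1) * 19^1 * 2861^1 * 15031^(-1) = -108718/105217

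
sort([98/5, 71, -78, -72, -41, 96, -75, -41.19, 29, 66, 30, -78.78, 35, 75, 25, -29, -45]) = [-78.78, -78, -75, -72, -45, -41.19, -41, -29, 98/5, 25, 29, 30, 35, 66, 71, 75, 96]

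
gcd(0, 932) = 932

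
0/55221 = 0 = 0.00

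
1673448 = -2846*(-588)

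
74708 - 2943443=-2868735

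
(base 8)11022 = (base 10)4626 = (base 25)7a1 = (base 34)402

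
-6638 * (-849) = 5635662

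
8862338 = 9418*941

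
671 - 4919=-4248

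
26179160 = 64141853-37962693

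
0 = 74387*0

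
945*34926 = 33005070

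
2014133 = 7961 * 253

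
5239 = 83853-78614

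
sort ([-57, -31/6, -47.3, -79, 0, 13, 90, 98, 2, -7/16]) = [-79, -57, -47.3, -31/6, -7/16, 0, 2, 13, 90, 98]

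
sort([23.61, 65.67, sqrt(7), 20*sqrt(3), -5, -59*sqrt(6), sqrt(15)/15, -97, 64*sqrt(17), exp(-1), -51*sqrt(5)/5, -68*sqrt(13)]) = [-68*sqrt(13), -59*sqrt(6), -97, -51*sqrt(5)/5, -5, sqrt(15)/15, exp(-1), sqrt(7), 23.61, 20*sqrt(3), 65.67, 64*sqrt(17)]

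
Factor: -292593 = -1*3^1*7^1*13933^1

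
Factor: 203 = 7^1 * 29^1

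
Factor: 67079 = 67079^1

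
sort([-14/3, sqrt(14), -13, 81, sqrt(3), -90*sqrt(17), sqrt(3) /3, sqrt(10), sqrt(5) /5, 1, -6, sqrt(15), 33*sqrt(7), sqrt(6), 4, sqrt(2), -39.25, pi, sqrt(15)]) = [-90*sqrt(17), -39.25, -13, -6, -14/3, sqrt(5) /5, sqrt(3) /3, 1, sqrt(2), sqrt(3), sqrt(6), pi, sqrt(10), sqrt(14), sqrt(15), sqrt(15), 4, 81, 33*sqrt(7)]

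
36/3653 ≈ 0.00985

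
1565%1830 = 1565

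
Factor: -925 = -1*5^2*37^1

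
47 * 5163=242661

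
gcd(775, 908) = 1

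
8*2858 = 22864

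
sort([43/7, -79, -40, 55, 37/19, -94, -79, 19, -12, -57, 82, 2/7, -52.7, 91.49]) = [-94, -79, -79, -57, -52.7, -40, -12, 2/7, 37/19, 43/7, 19, 55, 82, 91.49]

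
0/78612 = 0 = 0.00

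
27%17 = 10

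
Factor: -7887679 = -1*19^1*415141^1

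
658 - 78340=-77682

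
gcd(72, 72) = 72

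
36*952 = 34272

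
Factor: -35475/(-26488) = 2^(-3)*3^1*5^2*7^(-1) = 75/56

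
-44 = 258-302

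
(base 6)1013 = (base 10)225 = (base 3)22100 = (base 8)341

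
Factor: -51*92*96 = -1*2^7*3^2*17^1*23^1 = -450432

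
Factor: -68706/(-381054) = 3^1*11^1*41^(-1)*347^1*1549^(-1) = 11451/63509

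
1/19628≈0.0000509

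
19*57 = 1083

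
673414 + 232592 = 906006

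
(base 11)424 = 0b111111110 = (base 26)jg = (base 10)510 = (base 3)200220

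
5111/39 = 131 + 2/39 ≈ 131.05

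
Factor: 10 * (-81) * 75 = -1 * 2^1 * 3^5 * 5^3 = -60750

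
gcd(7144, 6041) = 1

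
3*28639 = 85917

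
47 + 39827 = 39874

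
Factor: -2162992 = -1*2^4*13^1*10399^1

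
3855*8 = 30840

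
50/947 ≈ 0.0528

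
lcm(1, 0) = 0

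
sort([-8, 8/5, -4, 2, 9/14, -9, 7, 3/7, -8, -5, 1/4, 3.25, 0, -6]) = [-9, -8, -8, -6, -5, -4, 0, 1/4, 3/7, 9/14, 8/5, 2, 3.25, 7]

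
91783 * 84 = 7709772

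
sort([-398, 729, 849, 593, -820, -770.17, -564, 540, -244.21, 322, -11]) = [-820, -770.17, -564, -398, -244.21, -11, 322, 540, 593, 729, 849]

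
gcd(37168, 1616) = 1616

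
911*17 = 15487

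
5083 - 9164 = -4081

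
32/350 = 16/175 ≈ 0.0914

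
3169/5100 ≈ 0.621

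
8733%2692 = 657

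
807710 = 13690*59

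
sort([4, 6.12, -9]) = [-9, 4, 6.12]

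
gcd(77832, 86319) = 207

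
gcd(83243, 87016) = 1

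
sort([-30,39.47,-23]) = [-30,-23,39.47]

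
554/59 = 9 + 23/59 ≈ 9.39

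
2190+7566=9756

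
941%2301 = 941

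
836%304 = 228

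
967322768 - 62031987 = 905290781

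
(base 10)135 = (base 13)a5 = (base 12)b3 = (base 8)207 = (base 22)63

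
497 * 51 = 25347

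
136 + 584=720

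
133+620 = 753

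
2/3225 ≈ 0.000620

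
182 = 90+92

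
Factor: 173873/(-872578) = -1 * 2^(-1) * 59^1 * 421^1 * 62327^(-1) = -24839/124654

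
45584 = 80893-35309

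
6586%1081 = 100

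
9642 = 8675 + 967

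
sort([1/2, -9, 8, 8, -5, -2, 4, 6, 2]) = [-9, -5, -2, 1/2, 2, 4, 6, 8, 8]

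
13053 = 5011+8042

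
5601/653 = 8 + 377/653 ≈ 8.58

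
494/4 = 123 + 1/2 = 123.50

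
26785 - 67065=-40280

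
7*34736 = 243152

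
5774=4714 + 1060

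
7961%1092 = 317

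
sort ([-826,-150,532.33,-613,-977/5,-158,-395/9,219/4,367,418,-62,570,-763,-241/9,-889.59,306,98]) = [-889.59,-826,-763,-613,-977/5,-158,-150,-62,-395/9,-241/9,219/4,98,306,367,418,532.33,570]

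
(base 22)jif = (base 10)9607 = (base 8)22607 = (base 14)3703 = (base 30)ak7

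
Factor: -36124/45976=-1*2^(-1)*7^(-1)*11^1=-11/14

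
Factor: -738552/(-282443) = 2^3*3^1*7^(-1)*157^(-1)*257^(-1)*30773^1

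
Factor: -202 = -1*2^1*101^1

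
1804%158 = 66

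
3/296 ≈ 0.0101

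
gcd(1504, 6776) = 8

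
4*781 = 3124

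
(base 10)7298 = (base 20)i4i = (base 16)1c82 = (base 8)16202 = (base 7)30164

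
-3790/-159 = 23 + 133/159 ≈ 23.84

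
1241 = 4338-3097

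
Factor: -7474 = -1*2^1*37^1*101^1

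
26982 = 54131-27149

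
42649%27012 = 15637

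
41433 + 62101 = 103534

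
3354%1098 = 60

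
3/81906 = 1/27302 ≈ 0.0000366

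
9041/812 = 11 + 109/812 ≈ 11.13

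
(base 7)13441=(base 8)7107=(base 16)e47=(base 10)3655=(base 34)35h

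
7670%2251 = 917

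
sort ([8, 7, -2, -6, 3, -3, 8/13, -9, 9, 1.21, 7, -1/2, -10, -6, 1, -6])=[-10, -9, -6, -6, -6, -3, -2, -1/2, 8/13, 1, 1.21, 3, 7, 7, 8, 9]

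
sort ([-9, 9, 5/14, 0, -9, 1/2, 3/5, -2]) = [-9, -9, -2, 0, 5/14, 1/2, 3/5, 9]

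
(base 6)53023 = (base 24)c9f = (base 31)7dd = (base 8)15747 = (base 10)7143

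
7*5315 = 37205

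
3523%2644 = 879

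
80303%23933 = 8504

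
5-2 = 3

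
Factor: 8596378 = 2^1*7^1*157^1*3911^1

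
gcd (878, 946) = 2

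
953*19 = 18107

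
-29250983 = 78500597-107751580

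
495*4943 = 2446785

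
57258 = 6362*9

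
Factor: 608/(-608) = -1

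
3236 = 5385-2149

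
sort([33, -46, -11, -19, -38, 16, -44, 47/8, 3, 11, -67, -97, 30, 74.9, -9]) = [-97, -67, -46, -44, -38, -19, -11, -9, 3, 47/8, 11, 16, 30, 33, 74.9]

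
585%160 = 105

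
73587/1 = 73587 = 73587.00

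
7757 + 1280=9037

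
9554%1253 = 783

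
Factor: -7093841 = -1*7093841^1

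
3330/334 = 9 + 162/167 ≈ 9.97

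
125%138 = 125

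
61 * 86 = 5246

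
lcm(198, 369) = 8118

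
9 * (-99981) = -899829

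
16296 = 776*21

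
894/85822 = 447/42911 ≈ 0.0104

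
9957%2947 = 1116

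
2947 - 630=2317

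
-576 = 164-740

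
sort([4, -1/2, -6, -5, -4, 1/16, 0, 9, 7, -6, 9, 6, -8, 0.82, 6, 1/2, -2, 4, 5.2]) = [-8, -6, -6, -5, -4, -2, -1/2, 0, 1/16, 1/2, 0.82, 4, 4, 5.2, 6, 6, 7, 9, 9]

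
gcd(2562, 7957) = 1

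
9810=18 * 545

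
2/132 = 1/66 ≈ 0.0152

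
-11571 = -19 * 609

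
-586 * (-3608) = 2114288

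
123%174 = 123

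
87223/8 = 10902 + 7/8 ≈ 10902.88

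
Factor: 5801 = 5801^1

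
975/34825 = 39/1393 ≈ 0.0280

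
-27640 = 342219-369859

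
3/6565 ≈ 0.000457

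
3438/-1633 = -2-172/1633 ≈ -2.11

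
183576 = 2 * 91788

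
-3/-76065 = 1/25355 ≈ 0.0000394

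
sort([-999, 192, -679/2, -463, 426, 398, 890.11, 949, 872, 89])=[-999, -463, -679/2, 89, 192, 398, 426, 872, 890.11, 949]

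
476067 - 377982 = 98085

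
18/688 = 9/344 ≈ 0.0262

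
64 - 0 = 64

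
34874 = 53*658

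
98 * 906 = 88788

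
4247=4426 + -179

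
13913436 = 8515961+5397475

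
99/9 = 11 = 11.00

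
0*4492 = 0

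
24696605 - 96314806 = -71618201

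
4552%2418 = 2134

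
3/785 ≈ 0.00382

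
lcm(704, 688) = 30272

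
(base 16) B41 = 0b101101000001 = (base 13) 1408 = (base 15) CC1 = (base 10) 2881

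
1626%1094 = 532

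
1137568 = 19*59872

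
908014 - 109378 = 798636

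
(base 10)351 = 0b101011111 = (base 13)210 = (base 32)av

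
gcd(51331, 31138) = 1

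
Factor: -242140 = -1*2^2*5^1*12107^1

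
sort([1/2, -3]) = [-3, 1/2]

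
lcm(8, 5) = 40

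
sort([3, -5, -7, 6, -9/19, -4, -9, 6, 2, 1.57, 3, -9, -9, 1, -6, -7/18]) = [-9, -9, -9, -7, -6, -5, -4, -9/19, -7/18, 1, 1.57, 2, 3, 3, 6, 6]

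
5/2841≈0.00176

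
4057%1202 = 451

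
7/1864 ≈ 0.00376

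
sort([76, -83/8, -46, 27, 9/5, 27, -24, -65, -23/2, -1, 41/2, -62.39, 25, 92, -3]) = [-65, -62.39, -46, -24, -23/2, -83/8, -3, -1, 9/5, 41/2, 25, 27, 27, 76, 92]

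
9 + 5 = 14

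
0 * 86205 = 0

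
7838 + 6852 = 14690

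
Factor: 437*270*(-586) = -1*2^2*3^3*5^1*19^1*23^1*293^1 = -69142140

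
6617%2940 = 737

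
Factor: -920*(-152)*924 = 2^8*3^1*5^1*7^1*11^1*19^1*23^1 = 129212160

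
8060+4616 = 12676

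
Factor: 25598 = 2^1*12799^1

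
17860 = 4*4465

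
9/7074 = 1/786 ≈ 0.00127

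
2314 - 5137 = -2823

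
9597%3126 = 219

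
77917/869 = 89 + 576/869 ≈ 89.66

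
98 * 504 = 49392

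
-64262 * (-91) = 5847842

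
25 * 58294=1457350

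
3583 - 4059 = -476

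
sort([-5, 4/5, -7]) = [-7, -5, 4/5]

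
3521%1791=1730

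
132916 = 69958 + 62958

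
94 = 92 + 2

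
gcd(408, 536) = 8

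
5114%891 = 659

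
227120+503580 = 730700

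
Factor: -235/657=-1*3^(-2)*5^1*47^1*73^(-1)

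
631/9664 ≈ 0.0653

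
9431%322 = 93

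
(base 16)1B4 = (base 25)HB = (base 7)1162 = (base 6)2004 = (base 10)436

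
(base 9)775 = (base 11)528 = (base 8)1173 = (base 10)635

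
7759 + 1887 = 9646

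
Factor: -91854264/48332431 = -1*2^3*3^1*7^(-1)*17^1*225133^1*6904633^(-1)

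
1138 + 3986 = 5124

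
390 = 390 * 1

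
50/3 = 16 + 2/3 ≈ 16.67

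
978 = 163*6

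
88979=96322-7343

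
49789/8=6223 + 5/8 ≈ 6223.63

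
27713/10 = 2771+3/10 = 2771.30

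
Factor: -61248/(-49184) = 2^1 * 3^1 * 11^1 * 53^(-1) = 66/53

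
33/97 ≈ 0.340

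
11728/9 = 1303 + 1/9 ≈ 1303.11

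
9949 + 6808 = 16757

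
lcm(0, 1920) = 0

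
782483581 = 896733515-114249934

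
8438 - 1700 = 6738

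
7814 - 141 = 7673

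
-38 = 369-407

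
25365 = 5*5073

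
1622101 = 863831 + 758270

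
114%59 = 55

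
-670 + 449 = -221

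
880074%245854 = 142512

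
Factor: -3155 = -1*5^1*631^1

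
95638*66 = 6312108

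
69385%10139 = 8551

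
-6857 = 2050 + -8907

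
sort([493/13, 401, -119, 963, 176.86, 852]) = [-119, 493/13, 176.86, 401, 852, 963]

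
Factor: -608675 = -1*5^2*97^1*251^1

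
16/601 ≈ 0.0266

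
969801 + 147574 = 1117375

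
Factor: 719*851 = 23^1*37^1*719^1 = 611869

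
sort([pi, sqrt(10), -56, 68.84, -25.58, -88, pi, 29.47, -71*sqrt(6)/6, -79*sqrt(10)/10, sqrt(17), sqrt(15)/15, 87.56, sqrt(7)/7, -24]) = [-88, -56, -71*sqrt(6)/6, -25.58, -79*sqrt(10)/10, -24, sqrt(15)/15, sqrt(7)/7, pi, pi, sqrt(10), sqrt(17), 29.47, 68.84, 87.56]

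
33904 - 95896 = -61992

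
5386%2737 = 2649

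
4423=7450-3027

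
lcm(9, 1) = 9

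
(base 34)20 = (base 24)2k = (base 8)104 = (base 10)68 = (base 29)2a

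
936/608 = 117/76 ≈ 1.54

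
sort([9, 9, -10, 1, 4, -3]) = [-10, -3, 1, 4, 9, 9]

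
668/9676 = 167/2419≈0.0690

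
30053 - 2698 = 27355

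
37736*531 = 20037816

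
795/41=19 + 16/41 ≈ 19.39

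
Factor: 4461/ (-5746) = -1*2^ (-1)*3^1*13^ (-2)*17^ (-1)*1487^1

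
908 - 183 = 725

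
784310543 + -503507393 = 280803150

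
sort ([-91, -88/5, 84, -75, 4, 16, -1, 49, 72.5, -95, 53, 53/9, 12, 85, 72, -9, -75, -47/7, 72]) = [-95, -91, -75, -75, -88/5, -9, -47/7, -1, 4, 53/9, 12, 16, 49, 53, 72, 72, 72.5, 84, 85]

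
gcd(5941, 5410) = 1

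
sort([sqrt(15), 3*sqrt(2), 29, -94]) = [-94, sqrt(15), 3*sqrt(2), 29]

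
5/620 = 1/124≈0.00806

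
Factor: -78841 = -1 * 7^2 * 1609^1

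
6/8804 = 3/4402 ≈ 0.000682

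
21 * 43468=912828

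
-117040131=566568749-683608880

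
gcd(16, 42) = 2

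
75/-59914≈-0.00125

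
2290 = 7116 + -4826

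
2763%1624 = 1139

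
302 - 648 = -346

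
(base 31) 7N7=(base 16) 1D17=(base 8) 16427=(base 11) 5660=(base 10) 7447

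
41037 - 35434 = 5603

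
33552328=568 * 59071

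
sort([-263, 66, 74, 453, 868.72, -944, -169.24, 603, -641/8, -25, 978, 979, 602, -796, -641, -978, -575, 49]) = [-978, -944, -796, -641, -575, -263, -169.24, -641/8, -25, 49, 66, 74, 453, 602, 603, 868.72, 978, 979]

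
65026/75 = 867+1/75 ≈ 867.01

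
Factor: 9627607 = 11^2 * 251^1 * 317^1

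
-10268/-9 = 1140 + 8/9 ≈ 1140.89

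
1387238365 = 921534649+465703716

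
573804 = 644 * 891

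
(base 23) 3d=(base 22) 3g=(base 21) 3j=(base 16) 52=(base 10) 82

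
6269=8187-1918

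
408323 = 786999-378676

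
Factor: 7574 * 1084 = 2^3 * 7^1 * 271^1 * 541^1 = 8210216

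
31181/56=556 + 45/56 ≈ 556.80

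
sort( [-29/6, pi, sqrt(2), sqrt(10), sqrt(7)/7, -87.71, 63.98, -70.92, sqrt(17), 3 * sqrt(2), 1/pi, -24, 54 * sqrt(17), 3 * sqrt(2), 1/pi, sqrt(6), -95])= [-95, -87.71, -70.92, -24, -29/6, 1/pi, 1/pi, sqrt(7)/7, sqrt(2), sqrt(6), pi, sqrt(10), sqrt(17), 3 * sqrt(2), 3 * sqrt(2), 63.98, 54 * sqrt(17)]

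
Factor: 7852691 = 7^2*11^1*17^1*857^1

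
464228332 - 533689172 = -69460840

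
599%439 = 160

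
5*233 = 1165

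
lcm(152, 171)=1368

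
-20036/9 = -2226 - 2/9 ≈ -2226.22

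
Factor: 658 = 2^1*7^1*47^1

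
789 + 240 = 1029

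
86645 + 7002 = 93647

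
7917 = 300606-292689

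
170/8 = 21 + 1/4 = 21.25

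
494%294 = 200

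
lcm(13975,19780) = 1285700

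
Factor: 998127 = 3^2*13^1*19^1*449^1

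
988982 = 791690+197292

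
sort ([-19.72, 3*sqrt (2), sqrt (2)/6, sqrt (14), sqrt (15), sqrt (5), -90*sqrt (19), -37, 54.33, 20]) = [-90*sqrt (19), -37, -19.72, sqrt (2)/6, sqrt (5), sqrt (14), sqrt (15), 3*sqrt (2), 20, 54.33]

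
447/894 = 1/2 = 0.50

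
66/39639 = 22/13213 ≈ 0.00167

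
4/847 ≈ 0.00472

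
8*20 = 160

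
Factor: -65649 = -1*3^1*79^1*277^1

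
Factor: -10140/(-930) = 2^1*13^2*31^(-1) = 338/31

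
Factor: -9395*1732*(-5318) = 2^3*5^1*433^1*1879^1*2659^1 = 86535240520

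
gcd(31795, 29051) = 1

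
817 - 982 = -165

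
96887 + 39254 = 136141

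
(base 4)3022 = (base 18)b4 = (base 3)21111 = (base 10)202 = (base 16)ca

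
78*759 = 59202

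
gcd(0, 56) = 56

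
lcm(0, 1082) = 0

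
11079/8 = 1384 + 7/8 ≈ 1384.88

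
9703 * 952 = 9237256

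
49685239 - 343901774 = -294216535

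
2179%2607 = 2179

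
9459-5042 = 4417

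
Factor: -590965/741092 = -1 * 2^(-2) * 5^1 * 11^(-1) * 181^1 * 653^1 * 16843^(-1)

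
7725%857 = 12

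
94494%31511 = 31472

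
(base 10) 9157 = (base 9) 13504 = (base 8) 21705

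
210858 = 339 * 622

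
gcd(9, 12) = 3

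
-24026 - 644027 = -668053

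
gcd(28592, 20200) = 8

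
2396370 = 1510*1587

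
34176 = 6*5696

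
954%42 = 30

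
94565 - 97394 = -2829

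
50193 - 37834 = 12359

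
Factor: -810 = -1 * 2^1 * 3^4 * 5^1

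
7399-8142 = -743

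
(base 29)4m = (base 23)60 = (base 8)212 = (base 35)3x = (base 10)138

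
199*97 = 19303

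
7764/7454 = 1+155/3727 ≈ 1.04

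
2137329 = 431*4959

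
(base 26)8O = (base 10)232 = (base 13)14B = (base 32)78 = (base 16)E8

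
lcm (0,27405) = 0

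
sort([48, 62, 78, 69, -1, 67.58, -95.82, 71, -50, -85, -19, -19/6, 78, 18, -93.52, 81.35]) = [-95.82, -93.52, -85, -50, -19, -19/6, -1, 18, 48, 62, 67.58, 69, 71, 78, 78, 81.35]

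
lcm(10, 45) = 90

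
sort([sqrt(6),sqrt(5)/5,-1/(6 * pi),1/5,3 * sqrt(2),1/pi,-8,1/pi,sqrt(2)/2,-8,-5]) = [-8,-8,-5,-1/(6 * pi),1/5,1/pi,1/pi,sqrt(5)/5,sqrt(2)/2,sqrt(6),3 * sqrt(2)]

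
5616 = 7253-1637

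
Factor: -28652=-1 * 2^2 * 13^1 * 19^1 * 29^1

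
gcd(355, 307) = 1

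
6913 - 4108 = 2805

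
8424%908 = 252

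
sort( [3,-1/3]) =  [-1/3,3]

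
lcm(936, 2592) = 33696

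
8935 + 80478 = 89413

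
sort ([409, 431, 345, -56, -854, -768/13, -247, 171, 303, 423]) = [-854, -247, -768/13, -56, 171, 303, 345, 409, 423, 431]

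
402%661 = 402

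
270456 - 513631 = -243175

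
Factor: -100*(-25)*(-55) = -1*2^2*5^5*11^1 = -137500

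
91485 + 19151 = 110636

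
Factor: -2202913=-1 * 2202913^1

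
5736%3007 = 2729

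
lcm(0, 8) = 0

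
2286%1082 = 122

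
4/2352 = 1/588 ≈ 0.00170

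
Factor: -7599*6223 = -1*3^1*7^2*17^1*127^1*149^1 = -47288577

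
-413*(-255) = 105315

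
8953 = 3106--5847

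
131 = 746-615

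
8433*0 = 0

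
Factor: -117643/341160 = -1*2^(-3)*3^(-1)*5^(-1)*2843^(-1)*117643^1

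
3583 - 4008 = -425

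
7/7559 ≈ 0.000926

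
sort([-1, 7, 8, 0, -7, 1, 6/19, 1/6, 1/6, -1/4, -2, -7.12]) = [-7.12, -7, -2, -1, -1/4, 0, 1/6, 1/6, 6/19, 1, 7, 8]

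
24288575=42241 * 575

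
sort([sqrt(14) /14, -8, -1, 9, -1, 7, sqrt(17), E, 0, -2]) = [-8, -2, -1, -1, 0, sqrt(14) /14, E, sqrt(17), 7, 9]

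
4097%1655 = 787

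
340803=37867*9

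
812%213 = 173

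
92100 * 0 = 0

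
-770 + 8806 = 8036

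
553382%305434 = 247948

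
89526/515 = 173 + 431/515 ≈ 173.84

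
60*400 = 24000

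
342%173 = 169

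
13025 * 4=52100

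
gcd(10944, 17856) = 576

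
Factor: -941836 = -1 * 2^2 * 7^1 * 33637^1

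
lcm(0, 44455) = 0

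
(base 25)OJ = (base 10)619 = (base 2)1001101011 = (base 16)26B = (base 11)513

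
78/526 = 39/263 ≈ 0.148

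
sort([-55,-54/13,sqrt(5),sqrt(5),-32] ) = [-55,-32,-54/13,sqrt(5),sqrt(5)] 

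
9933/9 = 1103 + 2/3 ≈ 1103.67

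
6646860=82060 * 81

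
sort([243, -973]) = [-973, 243]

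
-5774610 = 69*(-83690)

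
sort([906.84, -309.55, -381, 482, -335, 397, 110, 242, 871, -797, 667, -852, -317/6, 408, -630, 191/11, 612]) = [-852, -797, -630, -381, -335, -309.55, -317/6, 191/11, 110, 242, 397, 408, 482, 612, 667, 871, 906.84]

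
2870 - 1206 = 1664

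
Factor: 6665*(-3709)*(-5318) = 2^1*5^1*31^1*43^1*2659^1*3709^1 = 131463539230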